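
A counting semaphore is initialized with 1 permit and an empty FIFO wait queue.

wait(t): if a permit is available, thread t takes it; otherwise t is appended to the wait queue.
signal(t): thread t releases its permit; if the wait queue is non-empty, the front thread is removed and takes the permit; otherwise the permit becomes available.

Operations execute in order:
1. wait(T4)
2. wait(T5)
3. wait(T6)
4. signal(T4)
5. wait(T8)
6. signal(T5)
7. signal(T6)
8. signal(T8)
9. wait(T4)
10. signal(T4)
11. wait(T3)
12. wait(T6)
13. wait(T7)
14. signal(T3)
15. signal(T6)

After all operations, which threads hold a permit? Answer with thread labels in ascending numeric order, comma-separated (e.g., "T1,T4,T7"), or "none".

Step 1: wait(T4) -> count=0 queue=[] holders={T4}
Step 2: wait(T5) -> count=0 queue=[T5] holders={T4}
Step 3: wait(T6) -> count=0 queue=[T5,T6] holders={T4}
Step 4: signal(T4) -> count=0 queue=[T6] holders={T5}
Step 5: wait(T8) -> count=0 queue=[T6,T8] holders={T5}
Step 6: signal(T5) -> count=0 queue=[T8] holders={T6}
Step 7: signal(T6) -> count=0 queue=[] holders={T8}
Step 8: signal(T8) -> count=1 queue=[] holders={none}
Step 9: wait(T4) -> count=0 queue=[] holders={T4}
Step 10: signal(T4) -> count=1 queue=[] holders={none}
Step 11: wait(T3) -> count=0 queue=[] holders={T3}
Step 12: wait(T6) -> count=0 queue=[T6] holders={T3}
Step 13: wait(T7) -> count=0 queue=[T6,T7] holders={T3}
Step 14: signal(T3) -> count=0 queue=[T7] holders={T6}
Step 15: signal(T6) -> count=0 queue=[] holders={T7}
Final holders: T7

Answer: T7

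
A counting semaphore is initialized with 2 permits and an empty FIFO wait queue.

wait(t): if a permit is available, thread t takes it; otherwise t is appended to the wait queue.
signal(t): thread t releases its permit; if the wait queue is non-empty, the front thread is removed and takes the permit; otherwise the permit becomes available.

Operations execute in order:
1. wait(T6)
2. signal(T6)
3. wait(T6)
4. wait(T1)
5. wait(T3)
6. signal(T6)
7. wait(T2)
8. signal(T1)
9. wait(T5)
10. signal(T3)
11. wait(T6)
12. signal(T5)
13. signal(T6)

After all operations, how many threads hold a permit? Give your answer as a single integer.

Step 1: wait(T6) -> count=1 queue=[] holders={T6}
Step 2: signal(T6) -> count=2 queue=[] holders={none}
Step 3: wait(T6) -> count=1 queue=[] holders={T6}
Step 4: wait(T1) -> count=0 queue=[] holders={T1,T6}
Step 5: wait(T3) -> count=0 queue=[T3] holders={T1,T6}
Step 6: signal(T6) -> count=0 queue=[] holders={T1,T3}
Step 7: wait(T2) -> count=0 queue=[T2] holders={T1,T3}
Step 8: signal(T1) -> count=0 queue=[] holders={T2,T3}
Step 9: wait(T5) -> count=0 queue=[T5] holders={T2,T3}
Step 10: signal(T3) -> count=0 queue=[] holders={T2,T5}
Step 11: wait(T6) -> count=0 queue=[T6] holders={T2,T5}
Step 12: signal(T5) -> count=0 queue=[] holders={T2,T6}
Step 13: signal(T6) -> count=1 queue=[] holders={T2}
Final holders: {T2} -> 1 thread(s)

Answer: 1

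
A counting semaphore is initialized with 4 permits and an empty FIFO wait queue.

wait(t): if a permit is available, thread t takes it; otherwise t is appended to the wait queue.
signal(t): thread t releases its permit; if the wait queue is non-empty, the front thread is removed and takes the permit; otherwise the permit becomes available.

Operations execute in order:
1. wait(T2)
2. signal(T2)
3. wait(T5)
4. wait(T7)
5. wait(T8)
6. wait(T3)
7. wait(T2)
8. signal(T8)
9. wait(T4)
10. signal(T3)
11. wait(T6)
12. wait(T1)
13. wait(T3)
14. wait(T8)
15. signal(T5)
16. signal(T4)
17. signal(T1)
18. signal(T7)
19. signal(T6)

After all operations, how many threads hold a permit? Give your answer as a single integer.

Answer: 3

Derivation:
Step 1: wait(T2) -> count=3 queue=[] holders={T2}
Step 2: signal(T2) -> count=4 queue=[] holders={none}
Step 3: wait(T5) -> count=3 queue=[] holders={T5}
Step 4: wait(T7) -> count=2 queue=[] holders={T5,T7}
Step 5: wait(T8) -> count=1 queue=[] holders={T5,T7,T8}
Step 6: wait(T3) -> count=0 queue=[] holders={T3,T5,T7,T8}
Step 7: wait(T2) -> count=0 queue=[T2] holders={T3,T5,T7,T8}
Step 8: signal(T8) -> count=0 queue=[] holders={T2,T3,T5,T7}
Step 9: wait(T4) -> count=0 queue=[T4] holders={T2,T3,T5,T7}
Step 10: signal(T3) -> count=0 queue=[] holders={T2,T4,T5,T7}
Step 11: wait(T6) -> count=0 queue=[T6] holders={T2,T4,T5,T7}
Step 12: wait(T1) -> count=0 queue=[T6,T1] holders={T2,T4,T5,T7}
Step 13: wait(T3) -> count=0 queue=[T6,T1,T3] holders={T2,T4,T5,T7}
Step 14: wait(T8) -> count=0 queue=[T6,T1,T3,T8] holders={T2,T4,T5,T7}
Step 15: signal(T5) -> count=0 queue=[T1,T3,T8] holders={T2,T4,T6,T7}
Step 16: signal(T4) -> count=0 queue=[T3,T8] holders={T1,T2,T6,T7}
Step 17: signal(T1) -> count=0 queue=[T8] holders={T2,T3,T6,T7}
Step 18: signal(T7) -> count=0 queue=[] holders={T2,T3,T6,T8}
Step 19: signal(T6) -> count=1 queue=[] holders={T2,T3,T8}
Final holders: {T2,T3,T8} -> 3 thread(s)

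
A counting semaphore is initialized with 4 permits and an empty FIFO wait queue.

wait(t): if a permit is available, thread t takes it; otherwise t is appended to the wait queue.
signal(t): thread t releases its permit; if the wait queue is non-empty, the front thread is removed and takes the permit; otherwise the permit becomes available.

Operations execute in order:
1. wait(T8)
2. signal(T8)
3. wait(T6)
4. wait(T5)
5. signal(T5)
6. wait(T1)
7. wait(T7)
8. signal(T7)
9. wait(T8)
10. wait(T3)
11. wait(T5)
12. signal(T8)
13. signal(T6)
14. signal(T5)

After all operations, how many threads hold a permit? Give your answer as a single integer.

Answer: 2

Derivation:
Step 1: wait(T8) -> count=3 queue=[] holders={T8}
Step 2: signal(T8) -> count=4 queue=[] holders={none}
Step 3: wait(T6) -> count=3 queue=[] holders={T6}
Step 4: wait(T5) -> count=2 queue=[] holders={T5,T6}
Step 5: signal(T5) -> count=3 queue=[] holders={T6}
Step 6: wait(T1) -> count=2 queue=[] holders={T1,T6}
Step 7: wait(T7) -> count=1 queue=[] holders={T1,T6,T7}
Step 8: signal(T7) -> count=2 queue=[] holders={T1,T6}
Step 9: wait(T8) -> count=1 queue=[] holders={T1,T6,T8}
Step 10: wait(T3) -> count=0 queue=[] holders={T1,T3,T6,T8}
Step 11: wait(T5) -> count=0 queue=[T5] holders={T1,T3,T6,T8}
Step 12: signal(T8) -> count=0 queue=[] holders={T1,T3,T5,T6}
Step 13: signal(T6) -> count=1 queue=[] holders={T1,T3,T5}
Step 14: signal(T5) -> count=2 queue=[] holders={T1,T3}
Final holders: {T1,T3} -> 2 thread(s)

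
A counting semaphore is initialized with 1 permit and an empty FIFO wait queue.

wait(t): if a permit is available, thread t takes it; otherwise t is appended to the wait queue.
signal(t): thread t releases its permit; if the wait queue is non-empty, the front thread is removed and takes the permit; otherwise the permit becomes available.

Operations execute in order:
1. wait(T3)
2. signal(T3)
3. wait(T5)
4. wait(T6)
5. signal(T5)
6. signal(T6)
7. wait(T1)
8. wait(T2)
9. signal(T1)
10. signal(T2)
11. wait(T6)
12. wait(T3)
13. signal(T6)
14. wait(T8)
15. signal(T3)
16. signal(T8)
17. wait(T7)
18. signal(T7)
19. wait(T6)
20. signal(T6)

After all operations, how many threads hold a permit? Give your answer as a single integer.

Step 1: wait(T3) -> count=0 queue=[] holders={T3}
Step 2: signal(T3) -> count=1 queue=[] holders={none}
Step 3: wait(T5) -> count=0 queue=[] holders={T5}
Step 4: wait(T6) -> count=0 queue=[T6] holders={T5}
Step 5: signal(T5) -> count=0 queue=[] holders={T6}
Step 6: signal(T6) -> count=1 queue=[] holders={none}
Step 7: wait(T1) -> count=0 queue=[] holders={T1}
Step 8: wait(T2) -> count=0 queue=[T2] holders={T1}
Step 9: signal(T1) -> count=0 queue=[] holders={T2}
Step 10: signal(T2) -> count=1 queue=[] holders={none}
Step 11: wait(T6) -> count=0 queue=[] holders={T6}
Step 12: wait(T3) -> count=0 queue=[T3] holders={T6}
Step 13: signal(T6) -> count=0 queue=[] holders={T3}
Step 14: wait(T8) -> count=0 queue=[T8] holders={T3}
Step 15: signal(T3) -> count=0 queue=[] holders={T8}
Step 16: signal(T8) -> count=1 queue=[] holders={none}
Step 17: wait(T7) -> count=0 queue=[] holders={T7}
Step 18: signal(T7) -> count=1 queue=[] holders={none}
Step 19: wait(T6) -> count=0 queue=[] holders={T6}
Step 20: signal(T6) -> count=1 queue=[] holders={none}
Final holders: {none} -> 0 thread(s)

Answer: 0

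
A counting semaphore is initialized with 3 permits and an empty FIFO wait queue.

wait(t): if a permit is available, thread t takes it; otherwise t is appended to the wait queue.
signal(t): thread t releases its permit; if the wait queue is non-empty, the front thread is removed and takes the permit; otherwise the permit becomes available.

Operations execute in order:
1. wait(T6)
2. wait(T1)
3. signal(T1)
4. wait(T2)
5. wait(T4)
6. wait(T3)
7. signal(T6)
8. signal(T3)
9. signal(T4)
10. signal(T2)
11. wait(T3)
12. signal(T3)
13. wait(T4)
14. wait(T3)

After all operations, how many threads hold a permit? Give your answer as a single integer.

Answer: 2

Derivation:
Step 1: wait(T6) -> count=2 queue=[] holders={T6}
Step 2: wait(T1) -> count=1 queue=[] holders={T1,T6}
Step 3: signal(T1) -> count=2 queue=[] holders={T6}
Step 4: wait(T2) -> count=1 queue=[] holders={T2,T6}
Step 5: wait(T4) -> count=0 queue=[] holders={T2,T4,T6}
Step 6: wait(T3) -> count=0 queue=[T3] holders={T2,T4,T6}
Step 7: signal(T6) -> count=0 queue=[] holders={T2,T3,T4}
Step 8: signal(T3) -> count=1 queue=[] holders={T2,T4}
Step 9: signal(T4) -> count=2 queue=[] holders={T2}
Step 10: signal(T2) -> count=3 queue=[] holders={none}
Step 11: wait(T3) -> count=2 queue=[] holders={T3}
Step 12: signal(T3) -> count=3 queue=[] holders={none}
Step 13: wait(T4) -> count=2 queue=[] holders={T4}
Step 14: wait(T3) -> count=1 queue=[] holders={T3,T4}
Final holders: {T3,T4} -> 2 thread(s)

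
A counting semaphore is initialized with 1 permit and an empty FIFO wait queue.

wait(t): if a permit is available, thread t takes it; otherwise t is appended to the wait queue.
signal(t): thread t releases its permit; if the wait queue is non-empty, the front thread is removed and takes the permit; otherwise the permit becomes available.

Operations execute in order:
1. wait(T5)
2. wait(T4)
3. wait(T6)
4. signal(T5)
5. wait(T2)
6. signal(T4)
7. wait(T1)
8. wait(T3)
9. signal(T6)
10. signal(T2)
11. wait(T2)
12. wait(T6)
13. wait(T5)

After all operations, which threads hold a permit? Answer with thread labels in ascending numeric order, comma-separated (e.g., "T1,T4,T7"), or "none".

Step 1: wait(T5) -> count=0 queue=[] holders={T5}
Step 2: wait(T4) -> count=0 queue=[T4] holders={T5}
Step 3: wait(T6) -> count=0 queue=[T4,T6] holders={T5}
Step 4: signal(T5) -> count=0 queue=[T6] holders={T4}
Step 5: wait(T2) -> count=0 queue=[T6,T2] holders={T4}
Step 6: signal(T4) -> count=0 queue=[T2] holders={T6}
Step 7: wait(T1) -> count=0 queue=[T2,T1] holders={T6}
Step 8: wait(T3) -> count=0 queue=[T2,T1,T3] holders={T6}
Step 9: signal(T6) -> count=0 queue=[T1,T3] holders={T2}
Step 10: signal(T2) -> count=0 queue=[T3] holders={T1}
Step 11: wait(T2) -> count=0 queue=[T3,T2] holders={T1}
Step 12: wait(T6) -> count=0 queue=[T3,T2,T6] holders={T1}
Step 13: wait(T5) -> count=0 queue=[T3,T2,T6,T5] holders={T1}
Final holders: T1

Answer: T1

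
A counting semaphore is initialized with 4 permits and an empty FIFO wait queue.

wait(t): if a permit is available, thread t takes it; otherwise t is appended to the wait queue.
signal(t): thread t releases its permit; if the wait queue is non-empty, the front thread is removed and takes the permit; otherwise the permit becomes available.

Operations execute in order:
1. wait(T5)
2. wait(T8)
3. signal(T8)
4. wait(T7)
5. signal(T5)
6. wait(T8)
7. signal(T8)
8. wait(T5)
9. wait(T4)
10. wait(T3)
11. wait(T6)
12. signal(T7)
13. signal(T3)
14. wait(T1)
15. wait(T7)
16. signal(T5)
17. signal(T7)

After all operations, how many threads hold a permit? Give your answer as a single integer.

Answer: 3

Derivation:
Step 1: wait(T5) -> count=3 queue=[] holders={T5}
Step 2: wait(T8) -> count=2 queue=[] holders={T5,T8}
Step 3: signal(T8) -> count=3 queue=[] holders={T5}
Step 4: wait(T7) -> count=2 queue=[] holders={T5,T7}
Step 5: signal(T5) -> count=3 queue=[] holders={T7}
Step 6: wait(T8) -> count=2 queue=[] holders={T7,T8}
Step 7: signal(T8) -> count=3 queue=[] holders={T7}
Step 8: wait(T5) -> count=2 queue=[] holders={T5,T7}
Step 9: wait(T4) -> count=1 queue=[] holders={T4,T5,T7}
Step 10: wait(T3) -> count=0 queue=[] holders={T3,T4,T5,T7}
Step 11: wait(T6) -> count=0 queue=[T6] holders={T3,T4,T5,T7}
Step 12: signal(T7) -> count=0 queue=[] holders={T3,T4,T5,T6}
Step 13: signal(T3) -> count=1 queue=[] holders={T4,T5,T6}
Step 14: wait(T1) -> count=0 queue=[] holders={T1,T4,T5,T6}
Step 15: wait(T7) -> count=0 queue=[T7] holders={T1,T4,T5,T6}
Step 16: signal(T5) -> count=0 queue=[] holders={T1,T4,T6,T7}
Step 17: signal(T7) -> count=1 queue=[] holders={T1,T4,T6}
Final holders: {T1,T4,T6} -> 3 thread(s)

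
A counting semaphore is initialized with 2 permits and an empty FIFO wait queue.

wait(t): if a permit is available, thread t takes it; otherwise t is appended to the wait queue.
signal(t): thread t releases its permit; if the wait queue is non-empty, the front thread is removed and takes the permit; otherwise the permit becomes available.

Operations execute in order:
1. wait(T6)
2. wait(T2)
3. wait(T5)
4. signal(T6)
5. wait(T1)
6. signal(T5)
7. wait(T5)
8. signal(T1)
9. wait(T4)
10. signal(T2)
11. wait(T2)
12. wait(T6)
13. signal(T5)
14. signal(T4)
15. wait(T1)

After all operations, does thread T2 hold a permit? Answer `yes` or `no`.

Answer: yes

Derivation:
Step 1: wait(T6) -> count=1 queue=[] holders={T6}
Step 2: wait(T2) -> count=0 queue=[] holders={T2,T6}
Step 3: wait(T5) -> count=0 queue=[T5] holders={T2,T6}
Step 4: signal(T6) -> count=0 queue=[] holders={T2,T5}
Step 5: wait(T1) -> count=0 queue=[T1] holders={T2,T5}
Step 6: signal(T5) -> count=0 queue=[] holders={T1,T2}
Step 7: wait(T5) -> count=0 queue=[T5] holders={T1,T2}
Step 8: signal(T1) -> count=0 queue=[] holders={T2,T5}
Step 9: wait(T4) -> count=0 queue=[T4] holders={T2,T5}
Step 10: signal(T2) -> count=0 queue=[] holders={T4,T5}
Step 11: wait(T2) -> count=0 queue=[T2] holders={T4,T5}
Step 12: wait(T6) -> count=0 queue=[T2,T6] holders={T4,T5}
Step 13: signal(T5) -> count=0 queue=[T6] holders={T2,T4}
Step 14: signal(T4) -> count=0 queue=[] holders={T2,T6}
Step 15: wait(T1) -> count=0 queue=[T1] holders={T2,T6}
Final holders: {T2,T6} -> T2 in holders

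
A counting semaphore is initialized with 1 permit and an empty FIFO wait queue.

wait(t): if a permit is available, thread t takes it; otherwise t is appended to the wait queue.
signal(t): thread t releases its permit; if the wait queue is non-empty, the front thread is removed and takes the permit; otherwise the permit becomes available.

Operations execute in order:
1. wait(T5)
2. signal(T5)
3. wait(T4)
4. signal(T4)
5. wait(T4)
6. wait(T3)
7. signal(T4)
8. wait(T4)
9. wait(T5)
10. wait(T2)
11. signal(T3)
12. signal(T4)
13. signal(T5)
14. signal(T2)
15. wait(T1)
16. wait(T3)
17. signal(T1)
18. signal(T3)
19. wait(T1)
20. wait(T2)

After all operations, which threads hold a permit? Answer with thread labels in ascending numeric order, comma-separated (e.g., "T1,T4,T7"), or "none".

Step 1: wait(T5) -> count=0 queue=[] holders={T5}
Step 2: signal(T5) -> count=1 queue=[] holders={none}
Step 3: wait(T4) -> count=0 queue=[] holders={T4}
Step 4: signal(T4) -> count=1 queue=[] holders={none}
Step 5: wait(T4) -> count=0 queue=[] holders={T4}
Step 6: wait(T3) -> count=0 queue=[T3] holders={T4}
Step 7: signal(T4) -> count=0 queue=[] holders={T3}
Step 8: wait(T4) -> count=0 queue=[T4] holders={T3}
Step 9: wait(T5) -> count=0 queue=[T4,T5] holders={T3}
Step 10: wait(T2) -> count=0 queue=[T4,T5,T2] holders={T3}
Step 11: signal(T3) -> count=0 queue=[T5,T2] holders={T4}
Step 12: signal(T4) -> count=0 queue=[T2] holders={T5}
Step 13: signal(T5) -> count=0 queue=[] holders={T2}
Step 14: signal(T2) -> count=1 queue=[] holders={none}
Step 15: wait(T1) -> count=0 queue=[] holders={T1}
Step 16: wait(T3) -> count=0 queue=[T3] holders={T1}
Step 17: signal(T1) -> count=0 queue=[] holders={T3}
Step 18: signal(T3) -> count=1 queue=[] holders={none}
Step 19: wait(T1) -> count=0 queue=[] holders={T1}
Step 20: wait(T2) -> count=0 queue=[T2] holders={T1}
Final holders: T1

Answer: T1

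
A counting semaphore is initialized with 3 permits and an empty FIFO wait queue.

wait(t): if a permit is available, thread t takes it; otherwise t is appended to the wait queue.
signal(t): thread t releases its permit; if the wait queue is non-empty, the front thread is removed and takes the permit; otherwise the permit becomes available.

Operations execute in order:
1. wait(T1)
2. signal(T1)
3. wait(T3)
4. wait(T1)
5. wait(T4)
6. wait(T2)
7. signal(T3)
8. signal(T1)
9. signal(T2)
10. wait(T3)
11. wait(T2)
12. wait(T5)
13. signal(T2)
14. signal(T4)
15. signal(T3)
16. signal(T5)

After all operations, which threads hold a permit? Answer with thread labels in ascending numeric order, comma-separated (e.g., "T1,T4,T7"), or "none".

Step 1: wait(T1) -> count=2 queue=[] holders={T1}
Step 2: signal(T1) -> count=3 queue=[] holders={none}
Step 3: wait(T3) -> count=2 queue=[] holders={T3}
Step 4: wait(T1) -> count=1 queue=[] holders={T1,T3}
Step 5: wait(T4) -> count=0 queue=[] holders={T1,T3,T4}
Step 6: wait(T2) -> count=0 queue=[T2] holders={T1,T3,T4}
Step 7: signal(T3) -> count=0 queue=[] holders={T1,T2,T4}
Step 8: signal(T1) -> count=1 queue=[] holders={T2,T4}
Step 9: signal(T2) -> count=2 queue=[] holders={T4}
Step 10: wait(T3) -> count=1 queue=[] holders={T3,T4}
Step 11: wait(T2) -> count=0 queue=[] holders={T2,T3,T4}
Step 12: wait(T5) -> count=0 queue=[T5] holders={T2,T3,T4}
Step 13: signal(T2) -> count=0 queue=[] holders={T3,T4,T5}
Step 14: signal(T4) -> count=1 queue=[] holders={T3,T5}
Step 15: signal(T3) -> count=2 queue=[] holders={T5}
Step 16: signal(T5) -> count=3 queue=[] holders={none}
Final holders: none

Answer: none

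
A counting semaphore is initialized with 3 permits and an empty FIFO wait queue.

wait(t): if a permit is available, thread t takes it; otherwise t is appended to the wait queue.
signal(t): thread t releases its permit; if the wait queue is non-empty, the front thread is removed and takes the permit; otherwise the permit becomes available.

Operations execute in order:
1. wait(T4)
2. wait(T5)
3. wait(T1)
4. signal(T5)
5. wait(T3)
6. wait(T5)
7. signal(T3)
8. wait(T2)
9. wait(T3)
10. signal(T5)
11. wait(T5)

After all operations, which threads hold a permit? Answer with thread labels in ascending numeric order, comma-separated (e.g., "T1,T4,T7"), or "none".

Answer: T1,T2,T4

Derivation:
Step 1: wait(T4) -> count=2 queue=[] holders={T4}
Step 2: wait(T5) -> count=1 queue=[] holders={T4,T5}
Step 3: wait(T1) -> count=0 queue=[] holders={T1,T4,T5}
Step 4: signal(T5) -> count=1 queue=[] holders={T1,T4}
Step 5: wait(T3) -> count=0 queue=[] holders={T1,T3,T4}
Step 6: wait(T5) -> count=0 queue=[T5] holders={T1,T3,T4}
Step 7: signal(T3) -> count=0 queue=[] holders={T1,T4,T5}
Step 8: wait(T2) -> count=0 queue=[T2] holders={T1,T4,T5}
Step 9: wait(T3) -> count=0 queue=[T2,T3] holders={T1,T4,T5}
Step 10: signal(T5) -> count=0 queue=[T3] holders={T1,T2,T4}
Step 11: wait(T5) -> count=0 queue=[T3,T5] holders={T1,T2,T4}
Final holders: T1,T2,T4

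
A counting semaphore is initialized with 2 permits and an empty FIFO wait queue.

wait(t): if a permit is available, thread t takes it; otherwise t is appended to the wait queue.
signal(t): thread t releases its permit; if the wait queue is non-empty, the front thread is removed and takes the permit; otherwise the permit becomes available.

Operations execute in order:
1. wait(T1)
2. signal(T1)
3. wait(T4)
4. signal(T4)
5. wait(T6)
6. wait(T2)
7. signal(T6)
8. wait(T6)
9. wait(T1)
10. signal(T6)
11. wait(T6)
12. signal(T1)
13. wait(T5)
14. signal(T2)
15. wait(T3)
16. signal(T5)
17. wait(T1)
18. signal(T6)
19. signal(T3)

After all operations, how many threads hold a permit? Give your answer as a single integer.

Step 1: wait(T1) -> count=1 queue=[] holders={T1}
Step 2: signal(T1) -> count=2 queue=[] holders={none}
Step 3: wait(T4) -> count=1 queue=[] holders={T4}
Step 4: signal(T4) -> count=2 queue=[] holders={none}
Step 5: wait(T6) -> count=1 queue=[] holders={T6}
Step 6: wait(T2) -> count=0 queue=[] holders={T2,T6}
Step 7: signal(T6) -> count=1 queue=[] holders={T2}
Step 8: wait(T6) -> count=0 queue=[] holders={T2,T6}
Step 9: wait(T1) -> count=0 queue=[T1] holders={T2,T6}
Step 10: signal(T6) -> count=0 queue=[] holders={T1,T2}
Step 11: wait(T6) -> count=0 queue=[T6] holders={T1,T2}
Step 12: signal(T1) -> count=0 queue=[] holders={T2,T6}
Step 13: wait(T5) -> count=0 queue=[T5] holders={T2,T6}
Step 14: signal(T2) -> count=0 queue=[] holders={T5,T6}
Step 15: wait(T3) -> count=0 queue=[T3] holders={T5,T6}
Step 16: signal(T5) -> count=0 queue=[] holders={T3,T6}
Step 17: wait(T1) -> count=0 queue=[T1] holders={T3,T6}
Step 18: signal(T6) -> count=0 queue=[] holders={T1,T3}
Step 19: signal(T3) -> count=1 queue=[] holders={T1}
Final holders: {T1} -> 1 thread(s)

Answer: 1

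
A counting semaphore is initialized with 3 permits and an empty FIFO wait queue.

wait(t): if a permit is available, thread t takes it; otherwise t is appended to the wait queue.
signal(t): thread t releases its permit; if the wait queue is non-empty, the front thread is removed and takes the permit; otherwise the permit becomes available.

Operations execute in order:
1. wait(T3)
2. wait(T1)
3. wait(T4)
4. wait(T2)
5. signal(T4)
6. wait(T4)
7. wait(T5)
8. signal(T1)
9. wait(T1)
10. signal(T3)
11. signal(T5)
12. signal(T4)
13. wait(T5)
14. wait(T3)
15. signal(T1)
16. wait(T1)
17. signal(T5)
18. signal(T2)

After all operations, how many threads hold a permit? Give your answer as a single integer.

Answer: 2

Derivation:
Step 1: wait(T3) -> count=2 queue=[] holders={T3}
Step 2: wait(T1) -> count=1 queue=[] holders={T1,T3}
Step 3: wait(T4) -> count=0 queue=[] holders={T1,T3,T4}
Step 4: wait(T2) -> count=0 queue=[T2] holders={T1,T3,T4}
Step 5: signal(T4) -> count=0 queue=[] holders={T1,T2,T3}
Step 6: wait(T4) -> count=0 queue=[T4] holders={T1,T2,T3}
Step 7: wait(T5) -> count=0 queue=[T4,T5] holders={T1,T2,T3}
Step 8: signal(T1) -> count=0 queue=[T5] holders={T2,T3,T4}
Step 9: wait(T1) -> count=0 queue=[T5,T1] holders={T2,T3,T4}
Step 10: signal(T3) -> count=0 queue=[T1] holders={T2,T4,T5}
Step 11: signal(T5) -> count=0 queue=[] holders={T1,T2,T4}
Step 12: signal(T4) -> count=1 queue=[] holders={T1,T2}
Step 13: wait(T5) -> count=0 queue=[] holders={T1,T2,T5}
Step 14: wait(T3) -> count=0 queue=[T3] holders={T1,T2,T5}
Step 15: signal(T1) -> count=0 queue=[] holders={T2,T3,T5}
Step 16: wait(T1) -> count=0 queue=[T1] holders={T2,T3,T5}
Step 17: signal(T5) -> count=0 queue=[] holders={T1,T2,T3}
Step 18: signal(T2) -> count=1 queue=[] holders={T1,T3}
Final holders: {T1,T3} -> 2 thread(s)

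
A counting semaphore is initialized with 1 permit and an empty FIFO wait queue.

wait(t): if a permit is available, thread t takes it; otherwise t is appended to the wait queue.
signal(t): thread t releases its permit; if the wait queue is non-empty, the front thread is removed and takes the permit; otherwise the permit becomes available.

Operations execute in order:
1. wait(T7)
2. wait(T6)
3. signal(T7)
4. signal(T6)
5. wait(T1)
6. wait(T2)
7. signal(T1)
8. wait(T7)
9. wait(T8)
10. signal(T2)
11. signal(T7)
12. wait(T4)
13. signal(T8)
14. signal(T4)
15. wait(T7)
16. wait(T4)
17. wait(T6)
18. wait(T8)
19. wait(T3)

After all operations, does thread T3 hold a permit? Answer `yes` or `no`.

Step 1: wait(T7) -> count=0 queue=[] holders={T7}
Step 2: wait(T6) -> count=0 queue=[T6] holders={T7}
Step 3: signal(T7) -> count=0 queue=[] holders={T6}
Step 4: signal(T6) -> count=1 queue=[] holders={none}
Step 5: wait(T1) -> count=0 queue=[] holders={T1}
Step 6: wait(T2) -> count=0 queue=[T2] holders={T1}
Step 7: signal(T1) -> count=0 queue=[] holders={T2}
Step 8: wait(T7) -> count=0 queue=[T7] holders={T2}
Step 9: wait(T8) -> count=0 queue=[T7,T8] holders={T2}
Step 10: signal(T2) -> count=0 queue=[T8] holders={T7}
Step 11: signal(T7) -> count=0 queue=[] holders={T8}
Step 12: wait(T4) -> count=0 queue=[T4] holders={T8}
Step 13: signal(T8) -> count=0 queue=[] holders={T4}
Step 14: signal(T4) -> count=1 queue=[] holders={none}
Step 15: wait(T7) -> count=0 queue=[] holders={T7}
Step 16: wait(T4) -> count=0 queue=[T4] holders={T7}
Step 17: wait(T6) -> count=0 queue=[T4,T6] holders={T7}
Step 18: wait(T8) -> count=0 queue=[T4,T6,T8] holders={T7}
Step 19: wait(T3) -> count=0 queue=[T4,T6,T8,T3] holders={T7}
Final holders: {T7} -> T3 not in holders

Answer: no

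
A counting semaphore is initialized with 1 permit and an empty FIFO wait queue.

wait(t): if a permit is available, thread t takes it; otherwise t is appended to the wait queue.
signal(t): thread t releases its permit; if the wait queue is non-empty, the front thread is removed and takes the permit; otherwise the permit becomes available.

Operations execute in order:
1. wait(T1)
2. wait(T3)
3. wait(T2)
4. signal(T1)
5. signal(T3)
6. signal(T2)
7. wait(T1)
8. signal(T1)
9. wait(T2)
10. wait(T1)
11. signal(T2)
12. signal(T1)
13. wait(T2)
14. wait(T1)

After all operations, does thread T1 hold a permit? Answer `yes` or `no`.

Answer: no

Derivation:
Step 1: wait(T1) -> count=0 queue=[] holders={T1}
Step 2: wait(T3) -> count=0 queue=[T3] holders={T1}
Step 3: wait(T2) -> count=0 queue=[T3,T2] holders={T1}
Step 4: signal(T1) -> count=0 queue=[T2] holders={T3}
Step 5: signal(T3) -> count=0 queue=[] holders={T2}
Step 6: signal(T2) -> count=1 queue=[] holders={none}
Step 7: wait(T1) -> count=0 queue=[] holders={T1}
Step 8: signal(T1) -> count=1 queue=[] holders={none}
Step 9: wait(T2) -> count=0 queue=[] holders={T2}
Step 10: wait(T1) -> count=0 queue=[T1] holders={T2}
Step 11: signal(T2) -> count=0 queue=[] holders={T1}
Step 12: signal(T1) -> count=1 queue=[] holders={none}
Step 13: wait(T2) -> count=0 queue=[] holders={T2}
Step 14: wait(T1) -> count=0 queue=[T1] holders={T2}
Final holders: {T2} -> T1 not in holders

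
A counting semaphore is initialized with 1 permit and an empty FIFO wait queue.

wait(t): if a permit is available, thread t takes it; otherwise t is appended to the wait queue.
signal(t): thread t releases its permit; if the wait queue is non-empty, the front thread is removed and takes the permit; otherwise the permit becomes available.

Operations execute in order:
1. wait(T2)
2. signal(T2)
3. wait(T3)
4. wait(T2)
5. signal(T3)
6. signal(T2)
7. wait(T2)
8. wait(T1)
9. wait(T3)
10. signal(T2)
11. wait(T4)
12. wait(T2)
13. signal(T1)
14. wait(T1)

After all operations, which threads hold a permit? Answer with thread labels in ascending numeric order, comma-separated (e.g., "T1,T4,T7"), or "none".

Step 1: wait(T2) -> count=0 queue=[] holders={T2}
Step 2: signal(T2) -> count=1 queue=[] holders={none}
Step 3: wait(T3) -> count=0 queue=[] holders={T3}
Step 4: wait(T2) -> count=0 queue=[T2] holders={T3}
Step 5: signal(T3) -> count=0 queue=[] holders={T2}
Step 6: signal(T2) -> count=1 queue=[] holders={none}
Step 7: wait(T2) -> count=0 queue=[] holders={T2}
Step 8: wait(T1) -> count=0 queue=[T1] holders={T2}
Step 9: wait(T3) -> count=0 queue=[T1,T3] holders={T2}
Step 10: signal(T2) -> count=0 queue=[T3] holders={T1}
Step 11: wait(T4) -> count=0 queue=[T3,T4] holders={T1}
Step 12: wait(T2) -> count=0 queue=[T3,T4,T2] holders={T1}
Step 13: signal(T1) -> count=0 queue=[T4,T2] holders={T3}
Step 14: wait(T1) -> count=0 queue=[T4,T2,T1] holders={T3}
Final holders: T3

Answer: T3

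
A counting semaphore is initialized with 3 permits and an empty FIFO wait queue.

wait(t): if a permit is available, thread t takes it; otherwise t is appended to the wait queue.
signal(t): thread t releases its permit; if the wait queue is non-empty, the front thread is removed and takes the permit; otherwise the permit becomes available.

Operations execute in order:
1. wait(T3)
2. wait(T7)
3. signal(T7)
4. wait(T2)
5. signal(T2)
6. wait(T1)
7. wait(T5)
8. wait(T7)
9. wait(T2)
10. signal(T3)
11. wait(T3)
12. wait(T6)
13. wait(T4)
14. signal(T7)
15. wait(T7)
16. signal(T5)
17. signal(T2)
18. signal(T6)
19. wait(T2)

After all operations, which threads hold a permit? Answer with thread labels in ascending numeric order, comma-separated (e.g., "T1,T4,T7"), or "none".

Answer: T1,T3,T4

Derivation:
Step 1: wait(T3) -> count=2 queue=[] holders={T3}
Step 2: wait(T7) -> count=1 queue=[] holders={T3,T7}
Step 3: signal(T7) -> count=2 queue=[] holders={T3}
Step 4: wait(T2) -> count=1 queue=[] holders={T2,T3}
Step 5: signal(T2) -> count=2 queue=[] holders={T3}
Step 6: wait(T1) -> count=1 queue=[] holders={T1,T3}
Step 7: wait(T5) -> count=0 queue=[] holders={T1,T3,T5}
Step 8: wait(T7) -> count=0 queue=[T7] holders={T1,T3,T5}
Step 9: wait(T2) -> count=0 queue=[T7,T2] holders={T1,T3,T5}
Step 10: signal(T3) -> count=0 queue=[T2] holders={T1,T5,T7}
Step 11: wait(T3) -> count=0 queue=[T2,T3] holders={T1,T5,T7}
Step 12: wait(T6) -> count=0 queue=[T2,T3,T6] holders={T1,T5,T7}
Step 13: wait(T4) -> count=0 queue=[T2,T3,T6,T4] holders={T1,T5,T7}
Step 14: signal(T7) -> count=0 queue=[T3,T6,T4] holders={T1,T2,T5}
Step 15: wait(T7) -> count=0 queue=[T3,T6,T4,T7] holders={T1,T2,T5}
Step 16: signal(T5) -> count=0 queue=[T6,T4,T7] holders={T1,T2,T3}
Step 17: signal(T2) -> count=0 queue=[T4,T7] holders={T1,T3,T6}
Step 18: signal(T6) -> count=0 queue=[T7] holders={T1,T3,T4}
Step 19: wait(T2) -> count=0 queue=[T7,T2] holders={T1,T3,T4}
Final holders: T1,T3,T4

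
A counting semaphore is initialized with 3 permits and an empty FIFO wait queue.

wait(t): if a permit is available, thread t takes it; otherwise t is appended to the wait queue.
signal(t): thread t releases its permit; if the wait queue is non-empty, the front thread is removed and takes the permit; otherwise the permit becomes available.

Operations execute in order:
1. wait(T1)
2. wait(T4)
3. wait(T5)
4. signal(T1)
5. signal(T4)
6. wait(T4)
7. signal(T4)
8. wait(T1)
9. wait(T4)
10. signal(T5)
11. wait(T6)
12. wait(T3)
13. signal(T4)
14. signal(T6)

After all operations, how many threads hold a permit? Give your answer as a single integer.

Step 1: wait(T1) -> count=2 queue=[] holders={T1}
Step 2: wait(T4) -> count=1 queue=[] holders={T1,T4}
Step 3: wait(T5) -> count=0 queue=[] holders={T1,T4,T5}
Step 4: signal(T1) -> count=1 queue=[] holders={T4,T5}
Step 5: signal(T4) -> count=2 queue=[] holders={T5}
Step 6: wait(T4) -> count=1 queue=[] holders={T4,T5}
Step 7: signal(T4) -> count=2 queue=[] holders={T5}
Step 8: wait(T1) -> count=1 queue=[] holders={T1,T5}
Step 9: wait(T4) -> count=0 queue=[] holders={T1,T4,T5}
Step 10: signal(T5) -> count=1 queue=[] holders={T1,T4}
Step 11: wait(T6) -> count=0 queue=[] holders={T1,T4,T6}
Step 12: wait(T3) -> count=0 queue=[T3] holders={T1,T4,T6}
Step 13: signal(T4) -> count=0 queue=[] holders={T1,T3,T6}
Step 14: signal(T6) -> count=1 queue=[] holders={T1,T3}
Final holders: {T1,T3} -> 2 thread(s)

Answer: 2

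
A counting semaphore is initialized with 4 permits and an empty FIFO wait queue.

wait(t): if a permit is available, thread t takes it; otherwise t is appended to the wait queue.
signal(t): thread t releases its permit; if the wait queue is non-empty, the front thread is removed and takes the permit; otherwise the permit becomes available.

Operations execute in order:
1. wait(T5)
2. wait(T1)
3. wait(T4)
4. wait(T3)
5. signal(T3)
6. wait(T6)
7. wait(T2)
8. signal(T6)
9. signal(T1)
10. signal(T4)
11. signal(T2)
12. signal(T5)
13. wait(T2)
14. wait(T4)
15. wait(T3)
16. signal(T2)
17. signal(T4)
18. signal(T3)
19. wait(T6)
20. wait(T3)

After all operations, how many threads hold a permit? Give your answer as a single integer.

Step 1: wait(T5) -> count=3 queue=[] holders={T5}
Step 2: wait(T1) -> count=2 queue=[] holders={T1,T5}
Step 3: wait(T4) -> count=1 queue=[] holders={T1,T4,T5}
Step 4: wait(T3) -> count=0 queue=[] holders={T1,T3,T4,T5}
Step 5: signal(T3) -> count=1 queue=[] holders={T1,T4,T5}
Step 6: wait(T6) -> count=0 queue=[] holders={T1,T4,T5,T6}
Step 7: wait(T2) -> count=0 queue=[T2] holders={T1,T4,T5,T6}
Step 8: signal(T6) -> count=0 queue=[] holders={T1,T2,T4,T5}
Step 9: signal(T1) -> count=1 queue=[] holders={T2,T4,T5}
Step 10: signal(T4) -> count=2 queue=[] holders={T2,T5}
Step 11: signal(T2) -> count=3 queue=[] holders={T5}
Step 12: signal(T5) -> count=4 queue=[] holders={none}
Step 13: wait(T2) -> count=3 queue=[] holders={T2}
Step 14: wait(T4) -> count=2 queue=[] holders={T2,T4}
Step 15: wait(T3) -> count=1 queue=[] holders={T2,T3,T4}
Step 16: signal(T2) -> count=2 queue=[] holders={T3,T4}
Step 17: signal(T4) -> count=3 queue=[] holders={T3}
Step 18: signal(T3) -> count=4 queue=[] holders={none}
Step 19: wait(T6) -> count=3 queue=[] holders={T6}
Step 20: wait(T3) -> count=2 queue=[] holders={T3,T6}
Final holders: {T3,T6} -> 2 thread(s)

Answer: 2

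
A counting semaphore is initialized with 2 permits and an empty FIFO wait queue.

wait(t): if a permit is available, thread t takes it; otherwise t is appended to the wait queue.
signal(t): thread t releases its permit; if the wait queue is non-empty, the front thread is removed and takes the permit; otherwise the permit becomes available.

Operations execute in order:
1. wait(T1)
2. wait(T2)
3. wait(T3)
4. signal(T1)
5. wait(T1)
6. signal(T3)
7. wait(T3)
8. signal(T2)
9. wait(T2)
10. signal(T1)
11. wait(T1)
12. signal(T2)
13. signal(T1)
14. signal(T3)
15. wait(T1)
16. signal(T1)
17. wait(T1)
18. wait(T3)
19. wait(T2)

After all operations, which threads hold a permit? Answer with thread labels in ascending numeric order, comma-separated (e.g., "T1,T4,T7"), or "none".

Answer: T1,T3

Derivation:
Step 1: wait(T1) -> count=1 queue=[] holders={T1}
Step 2: wait(T2) -> count=0 queue=[] holders={T1,T2}
Step 3: wait(T3) -> count=0 queue=[T3] holders={T1,T2}
Step 4: signal(T1) -> count=0 queue=[] holders={T2,T3}
Step 5: wait(T1) -> count=0 queue=[T1] holders={T2,T3}
Step 6: signal(T3) -> count=0 queue=[] holders={T1,T2}
Step 7: wait(T3) -> count=0 queue=[T3] holders={T1,T2}
Step 8: signal(T2) -> count=0 queue=[] holders={T1,T3}
Step 9: wait(T2) -> count=0 queue=[T2] holders={T1,T3}
Step 10: signal(T1) -> count=0 queue=[] holders={T2,T3}
Step 11: wait(T1) -> count=0 queue=[T1] holders={T2,T3}
Step 12: signal(T2) -> count=0 queue=[] holders={T1,T3}
Step 13: signal(T1) -> count=1 queue=[] holders={T3}
Step 14: signal(T3) -> count=2 queue=[] holders={none}
Step 15: wait(T1) -> count=1 queue=[] holders={T1}
Step 16: signal(T1) -> count=2 queue=[] holders={none}
Step 17: wait(T1) -> count=1 queue=[] holders={T1}
Step 18: wait(T3) -> count=0 queue=[] holders={T1,T3}
Step 19: wait(T2) -> count=0 queue=[T2] holders={T1,T3}
Final holders: T1,T3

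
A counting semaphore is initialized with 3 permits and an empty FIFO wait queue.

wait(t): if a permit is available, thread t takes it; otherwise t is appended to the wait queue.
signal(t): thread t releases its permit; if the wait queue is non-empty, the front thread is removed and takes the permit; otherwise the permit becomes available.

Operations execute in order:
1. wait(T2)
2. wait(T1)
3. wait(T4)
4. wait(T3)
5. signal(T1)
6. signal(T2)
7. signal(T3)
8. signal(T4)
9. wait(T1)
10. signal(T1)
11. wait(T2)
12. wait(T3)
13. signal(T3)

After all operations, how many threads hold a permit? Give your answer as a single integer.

Step 1: wait(T2) -> count=2 queue=[] holders={T2}
Step 2: wait(T1) -> count=1 queue=[] holders={T1,T2}
Step 3: wait(T4) -> count=0 queue=[] holders={T1,T2,T4}
Step 4: wait(T3) -> count=0 queue=[T3] holders={T1,T2,T4}
Step 5: signal(T1) -> count=0 queue=[] holders={T2,T3,T4}
Step 6: signal(T2) -> count=1 queue=[] holders={T3,T4}
Step 7: signal(T3) -> count=2 queue=[] holders={T4}
Step 8: signal(T4) -> count=3 queue=[] holders={none}
Step 9: wait(T1) -> count=2 queue=[] holders={T1}
Step 10: signal(T1) -> count=3 queue=[] holders={none}
Step 11: wait(T2) -> count=2 queue=[] holders={T2}
Step 12: wait(T3) -> count=1 queue=[] holders={T2,T3}
Step 13: signal(T3) -> count=2 queue=[] holders={T2}
Final holders: {T2} -> 1 thread(s)

Answer: 1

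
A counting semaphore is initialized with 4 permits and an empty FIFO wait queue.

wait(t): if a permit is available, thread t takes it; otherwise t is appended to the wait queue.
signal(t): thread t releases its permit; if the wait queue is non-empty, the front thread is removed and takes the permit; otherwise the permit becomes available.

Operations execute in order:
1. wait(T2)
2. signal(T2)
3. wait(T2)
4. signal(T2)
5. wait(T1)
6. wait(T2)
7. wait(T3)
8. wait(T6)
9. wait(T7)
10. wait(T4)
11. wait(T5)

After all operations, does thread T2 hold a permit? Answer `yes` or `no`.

Answer: yes

Derivation:
Step 1: wait(T2) -> count=3 queue=[] holders={T2}
Step 2: signal(T2) -> count=4 queue=[] holders={none}
Step 3: wait(T2) -> count=3 queue=[] holders={T2}
Step 4: signal(T2) -> count=4 queue=[] holders={none}
Step 5: wait(T1) -> count=3 queue=[] holders={T1}
Step 6: wait(T2) -> count=2 queue=[] holders={T1,T2}
Step 7: wait(T3) -> count=1 queue=[] holders={T1,T2,T3}
Step 8: wait(T6) -> count=0 queue=[] holders={T1,T2,T3,T6}
Step 9: wait(T7) -> count=0 queue=[T7] holders={T1,T2,T3,T6}
Step 10: wait(T4) -> count=0 queue=[T7,T4] holders={T1,T2,T3,T6}
Step 11: wait(T5) -> count=0 queue=[T7,T4,T5] holders={T1,T2,T3,T6}
Final holders: {T1,T2,T3,T6} -> T2 in holders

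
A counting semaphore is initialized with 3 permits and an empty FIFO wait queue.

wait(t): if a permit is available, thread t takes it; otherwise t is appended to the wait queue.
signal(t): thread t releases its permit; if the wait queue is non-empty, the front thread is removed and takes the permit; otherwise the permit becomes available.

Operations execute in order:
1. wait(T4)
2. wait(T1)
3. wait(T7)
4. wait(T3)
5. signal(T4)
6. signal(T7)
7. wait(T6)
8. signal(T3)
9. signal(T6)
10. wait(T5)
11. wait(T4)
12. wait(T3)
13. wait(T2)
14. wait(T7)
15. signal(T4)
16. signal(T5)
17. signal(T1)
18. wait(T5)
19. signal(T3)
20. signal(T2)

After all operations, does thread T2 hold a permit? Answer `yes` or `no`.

Step 1: wait(T4) -> count=2 queue=[] holders={T4}
Step 2: wait(T1) -> count=1 queue=[] holders={T1,T4}
Step 3: wait(T7) -> count=0 queue=[] holders={T1,T4,T7}
Step 4: wait(T3) -> count=0 queue=[T3] holders={T1,T4,T7}
Step 5: signal(T4) -> count=0 queue=[] holders={T1,T3,T7}
Step 6: signal(T7) -> count=1 queue=[] holders={T1,T3}
Step 7: wait(T6) -> count=0 queue=[] holders={T1,T3,T6}
Step 8: signal(T3) -> count=1 queue=[] holders={T1,T6}
Step 9: signal(T6) -> count=2 queue=[] holders={T1}
Step 10: wait(T5) -> count=1 queue=[] holders={T1,T5}
Step 11: wait(T4) -> count=0 queue=[] holders={T1,T4,T5}
Step 12: wait(T3) -> count=0 queue=[T3] holders={T1,T4,T5}
Step 13: wait(T2) -> count=0 queue=[T3,T2] holders={T1,T4,T5}
Step 14: wait(T7) -> count=0 queue=[T3,T2,T7] holders={T1,T4,T5}
Step 15: signal(T4) -> count=0 queue=[T2,T7] holders={T1,T3,T5}
Step 16: signal(T5) -> count=0 queue=[T7] holders={T1,T2,T3}
Step 17: signal(T1) -> count=0 queue=[] holders={T2,T3,T7}
Step 18: wait(T5) -> count=0 queue=[T5] holders={T2,T3,T7}
Step 19: signal(T3) -> count=0 queue=[] holders={T2,T5,T7}
Step 20: signal(T2) -> count=1 queue=[] holders={T5,T7}
Final holders: {T5,T7} -> T2 not in holders

Answer: no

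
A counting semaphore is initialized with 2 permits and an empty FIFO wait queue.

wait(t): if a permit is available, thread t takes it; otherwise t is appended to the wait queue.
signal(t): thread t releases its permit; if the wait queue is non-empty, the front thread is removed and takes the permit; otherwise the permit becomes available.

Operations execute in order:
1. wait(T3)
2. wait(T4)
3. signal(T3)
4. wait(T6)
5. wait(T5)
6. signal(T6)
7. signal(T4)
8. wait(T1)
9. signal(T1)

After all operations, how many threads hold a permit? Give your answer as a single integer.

Answer: 1

Derivation:
Step 1: wait(T3) -> count=1 queue=[] holders={T3}
Step 2: wait(T4) -> count=0 queue=[] holders={T3,T4}
Step 3: signal(T3) -> count=1 queue=[] holders={T4}
Step 4: wait(T6) -> count=0 queue=[] holders={T4,T6}
Step 5: wait(T5) -> count=0 queue=[T5] holders={T4,T6}
Step 6: signal(T6) -> count=0 queue=[] holders={T4,T5}
Step 7: signal(T4) -> count=1 queue=[] holders={T5}
Step 8: wait(T1) -> count=0 queue=[] holders={T1,T5}
Step 9: signal(T1) -> count=1 queue=[] holders={T5}
Final holders: {T5} -> 1 thread(s)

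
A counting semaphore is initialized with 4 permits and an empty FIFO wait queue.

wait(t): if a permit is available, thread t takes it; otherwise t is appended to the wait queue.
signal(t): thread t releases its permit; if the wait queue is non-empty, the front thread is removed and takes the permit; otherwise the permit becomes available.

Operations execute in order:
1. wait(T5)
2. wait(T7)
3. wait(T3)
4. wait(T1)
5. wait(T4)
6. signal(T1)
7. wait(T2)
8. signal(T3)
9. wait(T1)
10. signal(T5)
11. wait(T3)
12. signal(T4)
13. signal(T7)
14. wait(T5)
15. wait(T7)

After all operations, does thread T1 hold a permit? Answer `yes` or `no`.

Answer: yes

Derivation:
Step 1: wait(T5) -> count=3 queue=[] holders={T5}
Step 2: wait(T7) -> count=2 queue=[] holders={T5,T7}
Step 3: wait(T3) -> count=1 queue=[] holders={T3,T5,T7}
Step 4: wait(T1) -> count=0 queue=[] holders={T1,T3,T5,T7}
Step 5: wait(T4) -> count=0 queue=[T4] holders={T1,T3,T5,T7}
Step 6: signal(T1) -> count=0 queue=[] holders={T3,T4,T5,T7}
Step 7: wait(T2) -> count=0 queue=[T2] holders={T3,T4,T5,T7}
Step 8: signal(T3) -> count=0 queue=[] holders={T2,T4,T5,T7}
Step 9: wait(T1) -> count=0 queue=[T1] holders={T2,T4,T5,T7}
Step 10: signal(T5) -> count=0 queue=[] holders={T1,T2,T4,T7}
Step 11: wait(T3) -> count=0 queue=[T3] holders={T1,T2,T4,T7}
Step 12: signal(T4) -> count=0 queue=[] holders={T1,T2,T3,T7}
Step 13: signal(T7) -> count=1 queue=[] holders={T1,T2,T3}
Step 14: wait(T5) -> count=0 queue=[] holders={T1,T2,T3,T5}
Step 15: wait(T7) -> count=0 queue=[T7] holders={T1,T2,T3,T5}
Final holders: {T1,T2,T3,T5} -> T1 in holders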